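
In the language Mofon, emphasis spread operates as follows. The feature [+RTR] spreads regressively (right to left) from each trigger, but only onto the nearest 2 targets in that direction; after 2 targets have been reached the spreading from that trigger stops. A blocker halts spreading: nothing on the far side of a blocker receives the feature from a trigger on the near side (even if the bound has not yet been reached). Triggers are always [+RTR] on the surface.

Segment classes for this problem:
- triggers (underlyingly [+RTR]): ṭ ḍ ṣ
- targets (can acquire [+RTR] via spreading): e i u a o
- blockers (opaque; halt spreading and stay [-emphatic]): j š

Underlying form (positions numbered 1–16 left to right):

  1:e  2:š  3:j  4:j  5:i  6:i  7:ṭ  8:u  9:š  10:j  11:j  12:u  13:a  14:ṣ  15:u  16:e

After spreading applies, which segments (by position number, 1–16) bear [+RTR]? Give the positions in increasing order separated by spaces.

From /ṭ/ at 7 leftward: 6 /i/ → [+RTR]; 5 /i/ → [+RTR]; bound reached.
From /ṣ/ at 14 leftward: 13 /a/ → [+RTR]; 12 /u/ → [+RTR]; bound reached.
Targets with no active source: positions 1 8 15 16 stay [-emphatic].

5 6 7 12 13 14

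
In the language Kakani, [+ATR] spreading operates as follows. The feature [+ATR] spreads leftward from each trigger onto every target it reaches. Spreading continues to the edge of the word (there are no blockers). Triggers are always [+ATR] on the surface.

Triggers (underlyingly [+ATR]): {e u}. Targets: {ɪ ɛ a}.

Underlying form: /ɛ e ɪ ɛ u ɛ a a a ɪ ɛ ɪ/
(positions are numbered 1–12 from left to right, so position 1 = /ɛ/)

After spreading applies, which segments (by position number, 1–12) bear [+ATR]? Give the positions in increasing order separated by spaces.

1 2 3 4 5

From /e/ at 2 leftward: 1 /ɛ/ → [+ATR]; word edge.
From /u/ at 5 leftward: 4 /ɛ/ → [+ATR]; 3 /ɪ/ → [+ATR]; 2 /e/ is itself a trigger — this domain ends here.
Targets with no active source: positions 6 7 8 9 10 11 12 stay [-ATR].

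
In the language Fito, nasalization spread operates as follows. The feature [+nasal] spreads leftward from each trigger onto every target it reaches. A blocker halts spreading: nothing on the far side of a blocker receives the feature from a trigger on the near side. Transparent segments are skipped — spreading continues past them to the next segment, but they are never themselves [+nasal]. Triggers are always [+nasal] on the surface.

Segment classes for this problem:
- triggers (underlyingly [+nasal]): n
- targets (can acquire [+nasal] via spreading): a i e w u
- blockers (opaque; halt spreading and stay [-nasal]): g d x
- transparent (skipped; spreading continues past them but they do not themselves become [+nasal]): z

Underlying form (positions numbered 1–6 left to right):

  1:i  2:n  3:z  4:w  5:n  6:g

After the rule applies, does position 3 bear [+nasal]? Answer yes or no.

no

From /n/ at 2 leftward: 1 /i/ → [+nasal]; word edge.
From /n/ at 5 leftward: 4 /w/ → [+nasal]; 3 /z/ transparent; 2 /n/ is itself a trigger — this domain ends here.
[+nasal] positions on the surface: 1 2 4 5.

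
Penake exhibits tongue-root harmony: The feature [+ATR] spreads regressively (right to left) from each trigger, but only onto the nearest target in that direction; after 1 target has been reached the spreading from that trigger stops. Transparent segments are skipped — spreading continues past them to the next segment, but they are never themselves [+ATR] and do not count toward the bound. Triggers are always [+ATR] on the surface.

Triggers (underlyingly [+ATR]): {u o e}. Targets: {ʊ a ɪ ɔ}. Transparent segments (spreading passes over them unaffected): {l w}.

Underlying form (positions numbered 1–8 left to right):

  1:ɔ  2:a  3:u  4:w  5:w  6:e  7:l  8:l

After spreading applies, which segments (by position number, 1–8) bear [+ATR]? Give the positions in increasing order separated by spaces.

From /u/ at 3 leftward: 2 /a/ → [+ATR]; bound reached.
From /e/ at 6 leftward: 5 /w/ transparent; 4 /w/ transparent; 3 /u/ is itself a trigger — this domain ends here.
Target with no active source: position 1 stays [-ATR].

2 3 6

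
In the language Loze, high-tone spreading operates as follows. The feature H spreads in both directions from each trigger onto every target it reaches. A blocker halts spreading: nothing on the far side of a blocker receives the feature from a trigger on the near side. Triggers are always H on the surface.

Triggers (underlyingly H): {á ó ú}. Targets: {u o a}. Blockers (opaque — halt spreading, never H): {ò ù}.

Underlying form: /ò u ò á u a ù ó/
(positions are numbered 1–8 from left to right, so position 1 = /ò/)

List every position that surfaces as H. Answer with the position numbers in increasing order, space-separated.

4 5 6 8

From /á/ at 4 rightward: 5 /u/ → H; 6 /a/ → H; 7 /ù/ blocks.
From /á/ at 4 leftward: 3 /ò/ blocks.
From /ó/ at 8 rightward: word edge.
From /ó/ at 8 leftward: 7 /ù/ blocks.
Target with no active source: position 2 stays [-high tone].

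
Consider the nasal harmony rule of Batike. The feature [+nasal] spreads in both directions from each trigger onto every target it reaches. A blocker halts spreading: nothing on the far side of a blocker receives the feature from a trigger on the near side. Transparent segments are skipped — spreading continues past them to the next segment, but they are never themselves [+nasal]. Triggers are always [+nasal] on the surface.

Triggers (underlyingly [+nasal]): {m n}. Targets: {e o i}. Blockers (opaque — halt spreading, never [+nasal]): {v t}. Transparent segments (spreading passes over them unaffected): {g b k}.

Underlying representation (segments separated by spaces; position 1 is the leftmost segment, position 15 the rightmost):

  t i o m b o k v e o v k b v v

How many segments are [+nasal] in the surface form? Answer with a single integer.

4

From /m/ at 4 rightward: 5 /b/ transparent; 6 /o/ → [+nasal]; 7 /k/ transparent; 8 /v/ blocks.
From /m/ at 4 leftward: 3 /o/ → [+nasal]; 2 /i/ → [+nasal]; 1 /t/ blocks.
Targets with no active source: positions 9 10 stay [-nasal].
[+nasal] positions on the surface: 2 3 4 6.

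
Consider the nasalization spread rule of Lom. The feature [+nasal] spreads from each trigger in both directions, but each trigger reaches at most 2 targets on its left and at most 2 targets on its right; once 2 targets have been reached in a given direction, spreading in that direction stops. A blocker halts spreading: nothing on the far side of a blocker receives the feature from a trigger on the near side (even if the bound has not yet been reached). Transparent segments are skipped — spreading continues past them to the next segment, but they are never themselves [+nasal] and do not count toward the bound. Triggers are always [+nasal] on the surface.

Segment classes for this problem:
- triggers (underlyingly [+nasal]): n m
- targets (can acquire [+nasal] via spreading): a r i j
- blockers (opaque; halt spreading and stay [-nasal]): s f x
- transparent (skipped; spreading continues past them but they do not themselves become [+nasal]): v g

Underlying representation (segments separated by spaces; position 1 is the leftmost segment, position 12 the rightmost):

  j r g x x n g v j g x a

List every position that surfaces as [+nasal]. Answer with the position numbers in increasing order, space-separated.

6 9

From /n/ at 6 rightward: 7 /g/ transparent; 8 /v/ transparent; 9 /j/ → [+nasal]; 10 /g/ transparent; 11 /x/ blocks.
From /n/ at 6 leftward: 5 /x/ blocks.
Targets with no active source: positions 1 2 12 stay [-nasal].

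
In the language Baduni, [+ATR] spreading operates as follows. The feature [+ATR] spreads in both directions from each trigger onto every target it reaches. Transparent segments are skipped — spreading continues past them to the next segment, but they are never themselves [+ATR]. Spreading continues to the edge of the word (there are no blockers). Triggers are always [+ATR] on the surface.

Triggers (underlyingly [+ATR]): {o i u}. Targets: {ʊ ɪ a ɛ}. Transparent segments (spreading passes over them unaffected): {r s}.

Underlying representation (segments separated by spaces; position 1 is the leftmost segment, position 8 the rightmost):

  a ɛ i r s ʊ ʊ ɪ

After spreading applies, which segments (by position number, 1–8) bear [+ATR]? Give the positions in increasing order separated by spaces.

1 2 3 6 7 8

From /i/ at 3 rightward: 4 /r/ transparent; 5 /s/ transparent; 6 /ʊ/ → [+ATR]; 7 /ʊ/ → [+ATR]; 8 /ɪ/ → [+ATR]; word edge.
From /i/ at 3 leftward: 2 /ɛ/ → [+ATR]; 1 /a/ → [+ATR]; word edge.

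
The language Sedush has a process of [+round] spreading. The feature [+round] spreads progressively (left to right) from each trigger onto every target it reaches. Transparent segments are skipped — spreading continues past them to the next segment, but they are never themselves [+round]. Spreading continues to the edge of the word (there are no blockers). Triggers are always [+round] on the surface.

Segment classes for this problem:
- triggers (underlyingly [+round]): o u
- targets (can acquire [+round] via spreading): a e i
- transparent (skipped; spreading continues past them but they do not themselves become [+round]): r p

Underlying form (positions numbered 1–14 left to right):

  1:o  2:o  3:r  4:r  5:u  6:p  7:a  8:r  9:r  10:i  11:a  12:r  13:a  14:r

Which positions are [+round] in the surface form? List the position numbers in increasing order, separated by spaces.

1 2 5 7 10 11 13

From /o/ at 1 rightward: 2 /o/ is itself a trigger — this domain ends here.
From /o/ at 2 rightward: 3 /r/ transparent; 4 /r/ transparent; 5 /u/ is itself a trigger — this domain ends here.
From /u/ at 5 rightward: 6 /p/ transparent; 7 /a/ → [+round]; 8 /r/ transparent; 9 /r/ transparent; 10 /i/ → [+round]; 11 /a/ → [+round]; 12 /r/ transparent; 13 /a/ → [+round]; 14 /r/ transparent; word edge.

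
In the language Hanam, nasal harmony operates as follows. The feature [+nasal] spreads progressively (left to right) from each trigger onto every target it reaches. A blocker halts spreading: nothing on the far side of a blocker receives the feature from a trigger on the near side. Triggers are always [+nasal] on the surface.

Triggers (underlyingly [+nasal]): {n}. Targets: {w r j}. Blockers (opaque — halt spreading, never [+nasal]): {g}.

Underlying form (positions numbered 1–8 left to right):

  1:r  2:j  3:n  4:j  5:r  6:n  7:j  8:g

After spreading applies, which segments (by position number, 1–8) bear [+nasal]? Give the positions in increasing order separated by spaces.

From /n/ at 3 rightward: 4 /j/ → [+nasal]; 5 /r/ → [+nasal]; 6 /n/ is itself a trigger — this domain ends here.
From /n/ at 6 rightward: 7 /j/ → [+nasal]; 8 /g/ blocks.
Targets with no active source: positions 1 2 stay [-nasal].

3 4 5 6 7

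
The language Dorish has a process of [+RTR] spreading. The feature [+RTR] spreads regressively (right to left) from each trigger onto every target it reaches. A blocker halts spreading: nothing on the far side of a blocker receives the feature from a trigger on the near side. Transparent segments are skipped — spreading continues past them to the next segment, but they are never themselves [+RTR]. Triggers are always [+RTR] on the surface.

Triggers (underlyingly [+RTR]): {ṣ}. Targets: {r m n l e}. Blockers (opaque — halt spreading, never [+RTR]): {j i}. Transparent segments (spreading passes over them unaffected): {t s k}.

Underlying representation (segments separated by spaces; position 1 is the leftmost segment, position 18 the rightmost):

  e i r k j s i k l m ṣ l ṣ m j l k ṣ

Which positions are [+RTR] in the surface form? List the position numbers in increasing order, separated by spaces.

From /ṣ/ at 11 leftward: 10 /m/ → [+RTR]; 9 /l/ → [+RTR]; 8 /k/ transparent; 7 /i/ blocks.
From /ṣ/ at 13 leftward: 12 /l/ → [+RTR]; 11 /ṣ/ is itself a trigger — this domain ends here.
From /ṣ/ at 18 leftward: 17 /k/ transparent; 16 /l/ → [+RTR]; 15 /j/ blocks.
Targets with no active source: positions 1 3 14 stay [-emphatic].

9 10 11 12 13 16 18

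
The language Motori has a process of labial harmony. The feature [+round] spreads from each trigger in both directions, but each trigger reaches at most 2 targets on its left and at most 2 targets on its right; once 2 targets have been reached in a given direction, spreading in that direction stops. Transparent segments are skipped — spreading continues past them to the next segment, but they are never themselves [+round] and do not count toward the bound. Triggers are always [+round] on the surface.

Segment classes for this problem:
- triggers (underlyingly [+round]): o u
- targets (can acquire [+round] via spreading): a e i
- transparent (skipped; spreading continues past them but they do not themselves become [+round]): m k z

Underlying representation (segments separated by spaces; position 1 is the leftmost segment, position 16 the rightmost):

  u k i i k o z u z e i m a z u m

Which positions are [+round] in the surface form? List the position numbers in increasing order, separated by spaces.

From /u/ at 1 rightward: 2 /k/ transparent; 3 /i/ → [+round]; 4 /i/ → [+round]; bound reached.
From /u/ at 1 leftward: word edge.
From /o/ at 6 rightward: 7 /z/ transparent; 8 /u/ is itself a trigger — this domain ends here.
From /o/ at 6 leftward: 5 /k/ transparent; 4 /i/ → [+round]; 3 /i/ → [+round]; bound reached.
From /u/ at 8 rightward: 9 /z/ transparent; 10 /e/ → [+round]; 11 /i/ → [+round]; bound reached.
From /u/ at 8 leftward: 7 /z/ transparent; 6 /o/ is itself a trigger — this domain ends here.
From /u/ at 15 rightward: 16 /m/ transparent; word edge.
From /u/ at 15 leftward: 14 /z/ transparent; 13 /a/ → [+round]; 12 /m/ transparent; 11 /i/ → [+round]; bound reached.

1 3 4 6 8 10 11 13 15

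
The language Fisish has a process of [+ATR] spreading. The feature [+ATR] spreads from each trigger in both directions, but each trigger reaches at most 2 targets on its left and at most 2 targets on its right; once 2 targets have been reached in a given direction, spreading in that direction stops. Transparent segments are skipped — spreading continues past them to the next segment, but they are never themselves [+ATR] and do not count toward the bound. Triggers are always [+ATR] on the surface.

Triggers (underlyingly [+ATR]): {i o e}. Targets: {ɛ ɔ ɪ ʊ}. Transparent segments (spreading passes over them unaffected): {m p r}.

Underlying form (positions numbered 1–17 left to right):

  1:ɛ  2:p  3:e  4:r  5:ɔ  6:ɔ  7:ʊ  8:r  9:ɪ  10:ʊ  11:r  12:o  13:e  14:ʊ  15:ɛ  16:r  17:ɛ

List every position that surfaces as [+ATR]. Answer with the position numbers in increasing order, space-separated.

From /e/ at 3 rightward: 4 /r/ transparent; 5 /ɔ/ → [+ATR]; 6 /ɔ/ → [+ATR]; bound reached.
From /e/ at 3 leftward: 2 /p/ transparent; 1 /ɛ/ → [+ATR]; word edge.
From /o/ at 12 rightward: 13 /e/ is itself a trigger — this domain ends here.
From /o/ at 12 leftward: 11 /r/ transparent; 10 /ʊ/ → [+ATR]; 9 /ɪ/ → [+ATR]; bound reached.
From /e/ at 13 rightward: 14 /ʊ/ → [+ATR]; 15 /ɛ/ → [+ATR]; bound reached.
From /e/ at 13 leftward: 12 /o/ is itself a trigger — this domain ends here.
Targets with no active source: positions 7 17 stay [-ATR].

1 3 5 6 9 10 12 13 14 15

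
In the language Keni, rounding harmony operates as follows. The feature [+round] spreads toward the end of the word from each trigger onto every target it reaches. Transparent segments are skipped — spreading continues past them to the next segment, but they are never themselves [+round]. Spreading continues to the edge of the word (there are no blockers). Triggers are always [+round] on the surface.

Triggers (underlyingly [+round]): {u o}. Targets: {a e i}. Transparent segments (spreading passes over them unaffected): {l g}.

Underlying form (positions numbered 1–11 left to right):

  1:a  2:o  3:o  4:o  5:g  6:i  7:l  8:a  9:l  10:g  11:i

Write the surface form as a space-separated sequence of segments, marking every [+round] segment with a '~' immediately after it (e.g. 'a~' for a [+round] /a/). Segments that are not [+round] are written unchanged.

From /o/ at 2 rightward: 3 /o/ is itself a trigger — this domain ends here.
From /o/ at 3 rightward: 4 /o/ is itself a trigger — this domain ends here.
From /o/ at 4 rightward: 5 /g/ transparent; 6 /i/ → [+round]; 7 /l/ transparent; 8 /a/ → [+round]; 9 /l/ transparent; 10 /g/ transparent; 11 /i/ → [+round]; word edge.
Target with no active source: position 1 stays [-round].
[+round] positions on the surface: 2 3 4 6 8 11.

a o~ o~ o~ g i~ l a~ l g i~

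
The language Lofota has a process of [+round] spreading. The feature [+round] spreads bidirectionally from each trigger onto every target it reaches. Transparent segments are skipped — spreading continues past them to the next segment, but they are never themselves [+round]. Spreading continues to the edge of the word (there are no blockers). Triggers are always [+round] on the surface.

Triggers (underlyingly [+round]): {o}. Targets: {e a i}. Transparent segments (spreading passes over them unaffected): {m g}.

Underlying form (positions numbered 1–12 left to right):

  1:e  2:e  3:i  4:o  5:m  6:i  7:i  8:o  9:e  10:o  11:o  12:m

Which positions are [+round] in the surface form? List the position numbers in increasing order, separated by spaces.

1 2 3 4 6 7 8 9 10 11

From /o/ at 4 rightward: 5 /m/ transparent; 6 /i/ → [+round]; 7 /i/ → [+round]; 8 /o/ is itself a trigger — this domain ends here.
From /o/ at 4 leftward: 3 /i/ → [+round]; 2 /e/ → [+round]; 1 /e/ → [+round]; word edge.
From /o/ at 8 rightward: 9 /e/ → [+round]; 10 /o/ is itself a trigger — this domain ends here.
From /o/ at 8 leftward: 7 /i/ → [+round]; 6 /i/ → [+round]; 5 /m/ transparent; 4 /o/ is itself a trigger — this domain ends here.
From /o/ at 10 rightward: 11 /o/ is itself a trigger — this domain ends here.
From /o/ at 10 leftward: 9 /e/ → [+round]; 8 /o/ is itself a trigger — this domain ends here.
From /o/ at 11 rightward: 12 /m/ transparent; word edge.
From /o/ at 11 leftward: 10 /o/ is itself a trigger — this domain ends here.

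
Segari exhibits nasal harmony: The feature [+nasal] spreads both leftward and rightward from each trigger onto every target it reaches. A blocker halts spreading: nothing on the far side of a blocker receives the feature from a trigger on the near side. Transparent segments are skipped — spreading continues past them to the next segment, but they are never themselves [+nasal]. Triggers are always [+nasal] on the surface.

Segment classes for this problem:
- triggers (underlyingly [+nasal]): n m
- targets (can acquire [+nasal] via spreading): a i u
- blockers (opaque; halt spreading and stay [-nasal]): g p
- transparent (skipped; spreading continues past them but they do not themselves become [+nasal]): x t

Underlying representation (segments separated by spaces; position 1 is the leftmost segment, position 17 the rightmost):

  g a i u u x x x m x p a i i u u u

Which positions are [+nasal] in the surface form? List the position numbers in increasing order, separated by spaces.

From /m/ at 9 rightward: 10 /x/ transparent; 11 /p/ blocks.
From /m/ at 9 leftward: 8 /x/ transparent; 7 /x/ transparent; 6 /x/ transparent; 5 /u/ → [+nasal]; 4 /u/ → [+nasal]; 3 /i/ → [+nasal]; 2 /a/ → [+nasal]; 1 /g/ blocks.
Targets with no active source: positions 12 13 14 15 16 17 stay [-nasal].

2 3 4 5 9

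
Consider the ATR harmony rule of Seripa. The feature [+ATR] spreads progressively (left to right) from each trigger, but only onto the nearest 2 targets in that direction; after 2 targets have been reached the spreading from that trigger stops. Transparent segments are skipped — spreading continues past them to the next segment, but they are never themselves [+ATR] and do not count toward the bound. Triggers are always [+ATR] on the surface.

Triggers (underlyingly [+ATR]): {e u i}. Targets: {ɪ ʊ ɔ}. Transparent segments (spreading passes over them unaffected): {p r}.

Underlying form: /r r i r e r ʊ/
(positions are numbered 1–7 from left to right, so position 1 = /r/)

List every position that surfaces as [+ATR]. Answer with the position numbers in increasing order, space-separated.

From /i/ at 3 rightward: 4 /r/ transparent; 5 /e/ is itself a trigger — this domain ends here.
From /e/ at 5 rightward: 6 /r/ transparent; 7 /ʊ/ → [+ATR]; word edge.

3 5 7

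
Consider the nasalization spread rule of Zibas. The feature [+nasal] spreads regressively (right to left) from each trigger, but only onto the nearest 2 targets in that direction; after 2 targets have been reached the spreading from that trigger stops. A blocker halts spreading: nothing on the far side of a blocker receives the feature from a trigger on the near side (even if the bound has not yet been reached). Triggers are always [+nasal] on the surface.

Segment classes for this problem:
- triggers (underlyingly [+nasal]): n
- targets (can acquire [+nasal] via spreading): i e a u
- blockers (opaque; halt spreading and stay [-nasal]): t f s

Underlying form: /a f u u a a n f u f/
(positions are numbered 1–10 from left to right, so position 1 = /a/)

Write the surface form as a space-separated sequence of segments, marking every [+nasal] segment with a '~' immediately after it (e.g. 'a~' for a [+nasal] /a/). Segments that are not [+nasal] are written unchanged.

From /n/ at 7 leftward: 6 /a/ → [+nasal]; 5 /a/ → [+nasal]; bound reached.
Targets with no active source: positions 1 3 4 9 stay [-nasal].
[+nasal] positions on the surface: 5 6 7.

a f u u a~ a~ n~ f u f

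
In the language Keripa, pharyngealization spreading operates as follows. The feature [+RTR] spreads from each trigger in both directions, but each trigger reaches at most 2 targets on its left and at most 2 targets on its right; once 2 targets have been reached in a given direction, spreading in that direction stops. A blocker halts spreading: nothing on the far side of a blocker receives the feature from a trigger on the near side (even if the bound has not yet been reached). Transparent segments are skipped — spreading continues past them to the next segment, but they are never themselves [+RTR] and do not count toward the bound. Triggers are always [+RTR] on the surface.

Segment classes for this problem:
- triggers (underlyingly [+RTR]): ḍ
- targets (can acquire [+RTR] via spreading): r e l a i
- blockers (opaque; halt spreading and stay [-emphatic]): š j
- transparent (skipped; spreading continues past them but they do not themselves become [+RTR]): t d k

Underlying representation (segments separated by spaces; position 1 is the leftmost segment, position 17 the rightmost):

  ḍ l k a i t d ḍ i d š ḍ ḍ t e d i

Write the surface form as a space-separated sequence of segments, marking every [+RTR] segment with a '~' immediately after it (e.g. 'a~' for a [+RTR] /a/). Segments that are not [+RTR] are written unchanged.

ḍ~ l~ k a~ i~ t d ḍ~ i~ d š ḍ~ ḍ~ t e~ d i~

From /ḍ/ at 1 rightward: 2 /l/ → [+RTR]; 3 /k/ transparent; 4 /a/ → [+RTR]; bound reached.
From /ḍ/ at 1 leftward: word edge.
From /ḍ/ at 8 rightward: 9 /i/ → [+RTR]; 10 /d/ transparent; 11 /š/ blocks.
From /ḍ/ at 8 leftward: 7 /d/ transparent; 6 /t/ transparent; 5 /i/ → [+RTR]; 4 /a/ → [+RTR]; bound reached.
From /ḍ/ at 12 rightward: 13 /ḍ/ is itself a trigger — this domain ends here.
From /ḍ/ at 12 leftward: 11 /š/ blocks.
From /ḍ/ at 13 rightward: 14 /t/ transparent; 15 /e/ → [+RTR]; 16 /d/ transparent; 17 /i/ → [+RTR]; bound reached.
From /ḍ/ at 13 leftward: 12 /ḍ/ is itself a trigger — this domain ends here.
[+RTR] positions on the surface: 1 2 4 5 8 9 12 13 15 17.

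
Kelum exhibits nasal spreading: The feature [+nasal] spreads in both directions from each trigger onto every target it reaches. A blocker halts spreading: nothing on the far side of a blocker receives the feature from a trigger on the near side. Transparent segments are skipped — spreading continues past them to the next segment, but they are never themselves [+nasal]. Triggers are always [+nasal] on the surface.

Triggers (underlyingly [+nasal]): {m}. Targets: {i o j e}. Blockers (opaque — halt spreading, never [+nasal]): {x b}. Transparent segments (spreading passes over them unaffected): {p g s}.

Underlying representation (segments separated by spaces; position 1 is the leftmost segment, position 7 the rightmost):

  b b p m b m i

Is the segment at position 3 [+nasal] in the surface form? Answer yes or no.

From /m/ at 4 rightward: 5 /b/ blocks.
From /m/ at 4 leftward: 3 /p/ transparent; 2 /b/ blocks.
From /m/ at 6 rightward: 7 /i/ → [+nasal]; word edge.
From /m/ at 6 leftward: 5 /b/ blocks.
[+nasal] positions on the surface: 4 6 7.

no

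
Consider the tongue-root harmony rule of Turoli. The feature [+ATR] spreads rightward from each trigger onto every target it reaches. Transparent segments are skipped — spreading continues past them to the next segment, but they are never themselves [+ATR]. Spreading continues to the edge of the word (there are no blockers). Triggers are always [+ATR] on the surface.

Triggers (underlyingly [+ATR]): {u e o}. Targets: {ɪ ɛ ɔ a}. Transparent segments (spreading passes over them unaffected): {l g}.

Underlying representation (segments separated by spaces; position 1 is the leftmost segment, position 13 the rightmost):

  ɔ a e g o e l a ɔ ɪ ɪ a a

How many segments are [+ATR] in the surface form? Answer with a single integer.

9

From /e/ at 3 rightward: 4 /g/ transparent; 5 /o/ is itself a trigger — this domain ends here.
From /o/ at 5 rightward: 6 /e/ is itself a trigger — this domain ends here.
From /e/ at 6 rightward: 7 /l/ transparent; 8 /a/ → [+ATR]; 9 /ɔ/ → [+ATR]; 10 /ɪ/ → [+ATR]; 11 /ɪ/ → [+ATR]; 12 /a/ → [+ATR]; 13 /a/ → [+ATR]; word edge.
Targets with no active source: positions 1 2 stay [-ATR].
[+ATR] positions on the surface: 3 5 6 8 9 10 11 12 13.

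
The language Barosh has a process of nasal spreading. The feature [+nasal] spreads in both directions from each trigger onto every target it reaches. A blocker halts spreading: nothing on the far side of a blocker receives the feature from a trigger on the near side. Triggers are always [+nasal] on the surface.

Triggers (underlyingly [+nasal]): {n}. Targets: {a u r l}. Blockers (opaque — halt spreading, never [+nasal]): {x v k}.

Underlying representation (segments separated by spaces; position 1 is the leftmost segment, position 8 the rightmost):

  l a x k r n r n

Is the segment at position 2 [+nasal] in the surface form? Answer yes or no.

From /n/ at 6 rightward: 7 /r/ → [+nasal]; 8 /n/ is itself a trigger — this domain ends here.
From /n/ at 6 leftward: 5 /r/ → [+nasal]; 4 /k/ blocks.
From /n/ at 8 rightward: word edge.
From /n/ at 8 leftward: 7 /r/ → [+nasal]; 6 /n/ is itself a trigger — this domain ends here.
Targets with no active source: positions 1 2 stay [-nasal].
[+nasal] positions on the surface: 5 6 7 8.

no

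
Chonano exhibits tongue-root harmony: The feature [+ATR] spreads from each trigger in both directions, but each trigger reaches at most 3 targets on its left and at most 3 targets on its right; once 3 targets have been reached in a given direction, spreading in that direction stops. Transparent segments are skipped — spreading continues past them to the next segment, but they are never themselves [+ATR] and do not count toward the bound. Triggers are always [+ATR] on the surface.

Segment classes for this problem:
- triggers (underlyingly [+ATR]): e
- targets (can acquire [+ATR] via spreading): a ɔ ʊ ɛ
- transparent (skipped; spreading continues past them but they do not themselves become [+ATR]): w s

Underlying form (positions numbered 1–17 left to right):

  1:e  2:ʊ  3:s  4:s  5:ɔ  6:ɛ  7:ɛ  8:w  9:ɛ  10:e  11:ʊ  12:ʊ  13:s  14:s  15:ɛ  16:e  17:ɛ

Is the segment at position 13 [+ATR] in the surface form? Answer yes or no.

From /e/ at 1 rightward: 2 /ʊ/ → [+ATR]; 3 /s/ transparent; 4 /s/ transparent; 5 /ɔ/ → [+ATR]; 6 /ɛ/ → [+ATR]; bound reached.
From /e/ at 1 leftward: word edge.
From /e/ at 10 rightward: 11 /ʊ/ → [+ATR]; 12 /ʊ/ → [+ATR]; 13 /s/ transparent; 14 /s/ transparent; 15 /ɛ/ → [+ATR]; bound reached.
From /e/ at 10 leftward: 9 /ɛ/ → [+ATR]; 8 /w/ transparent; 7 /ɛ/ → [+ATR]; 6 /ɛ/ → [+ATR]; bound reached.
From /e/ at 16 rightward: 17 /ɛ/ → [+ATR]; word edge.
From /e/ at 16 leftward: 15 /ɛ/ → [+ATR]; 14 /s/ transparent; 13 /s/ transparent; 12 /ʊ/ → [+ATR]; 11 /ʊ/ → [+ATR]; bound reached.
[+ATR] positions on the surface: 1 2 5 6 7 9 10 11 12 15 16 17.

no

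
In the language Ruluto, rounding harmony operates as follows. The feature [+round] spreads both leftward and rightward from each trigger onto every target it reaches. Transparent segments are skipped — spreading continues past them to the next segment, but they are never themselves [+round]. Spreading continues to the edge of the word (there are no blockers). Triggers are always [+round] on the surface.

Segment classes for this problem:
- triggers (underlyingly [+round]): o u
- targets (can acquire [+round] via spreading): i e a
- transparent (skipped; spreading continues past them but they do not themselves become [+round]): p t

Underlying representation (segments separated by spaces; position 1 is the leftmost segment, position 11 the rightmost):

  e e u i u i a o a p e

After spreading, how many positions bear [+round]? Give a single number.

From /u/ at 3 rightward: 4 /i/ → [+round]; 5 /u/ is itself a trigger — this domain ends here.
From /u/ at 3 leftward: 2 /e/ → [+round]; 1 /e/ → [+round]; word edge.
From /u/ at 5 rightward: 6 /i/ → [+round]; 7 /a/ → [+round]; 8 /o/ is itself a trigger — this domain ends here.
From /u/ at 5 leftward: 4 /i/ → [+round]; 3 /u/ is itself a trigger — this domain ends here.
From /o/ at 8 rightward: 9 /a/ → [+round]; 10 /p/ transparent; 11 /e/ → [+round]; word edge.
From /o/ at 8 leftward: 7 /a/ → [+round]; 6 /i/ → [+round]; 5 /u/ is itself a trigger — this domain ends here.
[+round] positions on the surface: 1 2 3 4 5 6 7 8 9 11.

10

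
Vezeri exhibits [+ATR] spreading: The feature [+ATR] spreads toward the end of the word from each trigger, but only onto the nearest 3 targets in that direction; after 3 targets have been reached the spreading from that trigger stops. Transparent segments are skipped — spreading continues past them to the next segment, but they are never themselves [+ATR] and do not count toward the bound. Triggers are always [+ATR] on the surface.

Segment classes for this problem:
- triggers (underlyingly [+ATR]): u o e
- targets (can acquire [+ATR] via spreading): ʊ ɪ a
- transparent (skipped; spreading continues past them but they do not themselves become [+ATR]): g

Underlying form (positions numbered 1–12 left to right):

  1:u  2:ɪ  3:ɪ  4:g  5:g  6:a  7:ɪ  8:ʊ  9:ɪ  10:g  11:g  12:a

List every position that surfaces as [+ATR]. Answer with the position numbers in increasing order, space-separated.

1 2 3 6

From /u/ at 1 rightward: 2 /ɪ/ → [+ATR]; 3 /ɪ/ → [+ATR]; 4 /g/ transparent; 5 /g/ transparent; 6 /a/ → [+ATR]; bound reached.
Targets with no active source: positions 7 8 9 12 stay [-ATR].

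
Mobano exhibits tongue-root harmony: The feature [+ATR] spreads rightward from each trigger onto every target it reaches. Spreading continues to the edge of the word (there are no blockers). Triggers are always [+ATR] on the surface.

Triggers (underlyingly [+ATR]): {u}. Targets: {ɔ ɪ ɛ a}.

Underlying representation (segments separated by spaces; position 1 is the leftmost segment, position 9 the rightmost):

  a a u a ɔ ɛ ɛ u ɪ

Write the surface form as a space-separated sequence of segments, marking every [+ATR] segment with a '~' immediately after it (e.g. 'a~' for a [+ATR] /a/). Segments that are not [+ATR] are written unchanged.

a a u~ a~ ɔ~ ɛ~ ɛ~ u~ ɪ~

From /u/ at 3 rightward: 4 /a/ → [+ATR]; 5 /ɔ/ → [+ATR]; 6 /ɛ/ → [+ATR]; 7 /ɛ/ → [+ATR]; 8 /u/ is itself a trigger — this domain ends here.
From /u/ at 8 rightward: 9 /ɪ/ → [+ATR]; word edge.
Targets with no active source: positions 1 2 stay [-ATR].
[+ATR] positions on the surface: 3 4 5 6 7 8 9.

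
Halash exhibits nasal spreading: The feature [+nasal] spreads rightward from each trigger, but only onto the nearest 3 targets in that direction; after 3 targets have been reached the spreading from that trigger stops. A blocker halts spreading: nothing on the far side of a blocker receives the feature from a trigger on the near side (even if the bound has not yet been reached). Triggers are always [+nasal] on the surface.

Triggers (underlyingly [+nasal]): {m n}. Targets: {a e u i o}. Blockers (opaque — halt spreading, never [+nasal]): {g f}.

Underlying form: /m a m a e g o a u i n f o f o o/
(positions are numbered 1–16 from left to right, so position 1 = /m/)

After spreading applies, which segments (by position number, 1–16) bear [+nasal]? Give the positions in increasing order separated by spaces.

1 2 3 4 5 11

From /m/ at 1 rightward: 2 /a/ → [+nasal]; 3 /m/ is itself a trigger — this domain ends here.
From /m/ at 3 rightward: 4 /a/ → [+nasal]; 5 /e/ → [+nasal]; 6 /g/ blocks.
From /n/ at 11 rightward: 12 /f/ blocks.
Targets with no active source: positions 7 8 9 10 13 15 16 stay [-nasal].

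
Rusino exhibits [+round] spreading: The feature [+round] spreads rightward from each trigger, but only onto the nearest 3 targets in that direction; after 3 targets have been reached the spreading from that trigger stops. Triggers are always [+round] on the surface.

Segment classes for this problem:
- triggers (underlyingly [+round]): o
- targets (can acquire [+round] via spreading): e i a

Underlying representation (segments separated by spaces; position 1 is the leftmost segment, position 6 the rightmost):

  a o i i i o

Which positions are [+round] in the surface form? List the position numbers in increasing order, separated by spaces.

2 3 4 5 6

From /o/ at 2 rightward: 3 /i/ → [+round]; 4 /i/ → [+round]; 5 /i/ → [+round]; bound reached.
From /o/ at 6 rightward: word edge.
Target with no active source: position 1 stays [-round].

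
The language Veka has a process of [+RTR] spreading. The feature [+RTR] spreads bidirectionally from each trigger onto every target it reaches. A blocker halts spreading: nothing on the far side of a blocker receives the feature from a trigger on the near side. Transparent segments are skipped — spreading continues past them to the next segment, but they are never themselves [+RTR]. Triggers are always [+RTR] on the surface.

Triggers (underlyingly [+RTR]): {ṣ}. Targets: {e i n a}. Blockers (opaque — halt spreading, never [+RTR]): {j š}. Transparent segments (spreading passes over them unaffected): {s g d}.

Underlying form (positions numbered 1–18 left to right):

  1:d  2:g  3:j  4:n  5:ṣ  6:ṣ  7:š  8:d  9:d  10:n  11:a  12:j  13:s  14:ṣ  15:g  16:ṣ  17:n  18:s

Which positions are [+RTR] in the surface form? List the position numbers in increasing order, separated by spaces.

From /ṣ/ at 5 rightward: 6 /ṣ/ is itself a trigger — this domain ends here.
From /ṣ/ at 5 leftward: 4 /n/ → [+RTR]; 3 /j/ blocks.
From /ṣ/ at 6 rightward: 7 /š/ blocks.
From /ṣ/ at 6 leftward: 5 /ṣ/ is itself a trigger — this domain ends here.
From /ṣ/ at 14 rightward: 15 /g/ transparent; 16 /ṣ/ is itself a trigger — this domain ends here.
From /ṣ/ at 14 leftward: 13 /s/ transparent; 12 /j/ blocks.
From /ṣ/ at 16 rightward: 17 /n/ → [+RTR]; 18 /s/ transparent; word edge.
From /ṣ/ at 16 leftward: 15 /g/ transparent; 14 /ṣ/ is itself a trigger — this domain ends here.
Targets with no active source: positions 10 11 stay [-emphatic].

4 5 6 14 16 17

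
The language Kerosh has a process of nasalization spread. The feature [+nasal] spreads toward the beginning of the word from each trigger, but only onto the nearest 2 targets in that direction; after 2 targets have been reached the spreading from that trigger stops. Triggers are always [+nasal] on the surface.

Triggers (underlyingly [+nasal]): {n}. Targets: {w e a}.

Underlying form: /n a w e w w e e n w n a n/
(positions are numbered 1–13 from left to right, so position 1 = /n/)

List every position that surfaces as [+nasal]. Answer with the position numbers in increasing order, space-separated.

From /n/ at 1 leftward: word edge.
From /n/ at 9 leftward: 8 /e/ → [+nasal]; 7 /e/ → [+nasal]; bound reached.
From /n/ at 11 leftward: 10 /w/ → [+nasal]; 9 /n/ is itself a trigger — this domain ends here.
From /n/ at 13 leftward: 12 /a/ → [+nasal]; 11 /n/ is itself a trigger — this domain ends here.
Targets with no active source: positions 2 3 4 5 6 stay [-nasal].

1 7 8 9 10 11 12 13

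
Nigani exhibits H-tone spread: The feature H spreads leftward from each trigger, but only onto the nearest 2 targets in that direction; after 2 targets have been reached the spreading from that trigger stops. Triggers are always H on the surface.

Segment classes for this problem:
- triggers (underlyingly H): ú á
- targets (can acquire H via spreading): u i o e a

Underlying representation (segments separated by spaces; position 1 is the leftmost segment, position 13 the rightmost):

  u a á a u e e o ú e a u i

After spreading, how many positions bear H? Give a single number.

6

From /á/ at 3 leftward: 2 /a/ → H; 1 /u/ → H; bound reached.
From /ú/ at 9 leftward: 8 /o/ → H; 7 /e/ → H; bound reached.
Targets with no active source: positions 4 5 6 10 11 12 13 stay [-high tone].
H positions on the surface: 1 2 3 7 8 9.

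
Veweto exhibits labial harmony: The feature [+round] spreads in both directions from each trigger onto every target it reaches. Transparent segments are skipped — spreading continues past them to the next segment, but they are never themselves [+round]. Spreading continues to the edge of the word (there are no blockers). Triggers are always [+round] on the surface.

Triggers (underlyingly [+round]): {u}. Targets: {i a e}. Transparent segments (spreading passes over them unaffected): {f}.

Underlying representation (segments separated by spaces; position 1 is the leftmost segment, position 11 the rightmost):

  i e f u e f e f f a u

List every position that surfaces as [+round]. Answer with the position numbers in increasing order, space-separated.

1 2 4 5 7 10 11

From /u/ at 4 rightward: 5 /e/ → [+round]; 6 /f/ transparent; 7 /e/ → [+round]; 8 /f/ transparent; 9 /f/ transparent; 10 /a/ → [+round]; 11 /u/ is itself a trigger — this domain ends here.
From /u/ at 4 leftward: 3 /f/ transparent; 2 /e/ → [+round]; 1 /i/ → [+round]; word edge.
From /u/ at 11 rightward: word edge.
From /u/ at 11 leftward: 10 /a/ → [+round]; 9 /f/ transparent; 8 /f/ transparent; 7 /e/ → [+round]; 6 /f/ transparent; 5 /e/ → [+round]; 4 /u/ is itself a trigger — this domain ends here.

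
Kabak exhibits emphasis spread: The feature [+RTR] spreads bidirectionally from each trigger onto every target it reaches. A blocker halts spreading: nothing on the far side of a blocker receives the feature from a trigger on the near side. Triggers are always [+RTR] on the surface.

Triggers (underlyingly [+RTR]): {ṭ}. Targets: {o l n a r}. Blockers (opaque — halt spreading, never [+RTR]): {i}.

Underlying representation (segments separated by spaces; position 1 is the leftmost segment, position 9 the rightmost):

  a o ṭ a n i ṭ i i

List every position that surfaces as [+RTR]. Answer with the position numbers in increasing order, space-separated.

1 2 3 4 5 7

From /ṭ/ at 3 rightward: 4 /a/ → [+RTR]; 5 /n/ → [+RTR]; 6 /i/ blocks.
From /ṭ/ at 3 leftward: 2 /o/ → [+RTR]; 1 /a/ → [+RTR]; word edge.
From /ṭ/ at 7 rightward: 8 /i/ blocks.
From /ṭ/ at 7 leftward: 6 /i/ blocks.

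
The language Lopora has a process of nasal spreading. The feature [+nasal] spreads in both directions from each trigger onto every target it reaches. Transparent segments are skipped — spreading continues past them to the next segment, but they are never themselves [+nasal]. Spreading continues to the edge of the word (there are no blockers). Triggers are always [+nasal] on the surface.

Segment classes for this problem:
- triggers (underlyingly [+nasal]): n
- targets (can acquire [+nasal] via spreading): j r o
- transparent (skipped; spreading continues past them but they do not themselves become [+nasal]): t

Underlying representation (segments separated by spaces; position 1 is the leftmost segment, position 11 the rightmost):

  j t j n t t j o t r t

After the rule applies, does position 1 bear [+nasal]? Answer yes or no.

yes

From /n/ at 4 rightward: 5 /t/ transparent; 6 /t/ transparent; 7 /j/ → [+nasal]; 8 /o/ → [+nasal]; 9 /t/ transparent; 10 /r/ → [+nasal]; 11 /t/ transparent; word edge.
From /n/ at 4 leftward: 3 /j/ → [+nasal]; 2 /t/ transparent; 1 /j/ → [+nasal]; word edge.
[+nasal] positions on the surface: 1 3 4 7 8 10.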